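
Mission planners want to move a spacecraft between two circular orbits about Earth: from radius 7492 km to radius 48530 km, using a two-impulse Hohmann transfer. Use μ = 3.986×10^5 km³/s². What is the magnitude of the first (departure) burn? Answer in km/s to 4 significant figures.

Δv₁ = 2.307 km/s

The Hohmann ellipse has a_t = (r₁ + r₂)/2 = 28011 km.
Circular speed at r = 7492 km: v_c = √(μ/r) = 7.294 km/s.
Transfer-orbit speed at the same r (vis-viva, a = a_t): v_t = √[μ(2/r − 1/a_t)] = 9.601 km/s.
Δv₁ = |v_t − v_c| = |9.601 − 7.294| = 2.307 km/s.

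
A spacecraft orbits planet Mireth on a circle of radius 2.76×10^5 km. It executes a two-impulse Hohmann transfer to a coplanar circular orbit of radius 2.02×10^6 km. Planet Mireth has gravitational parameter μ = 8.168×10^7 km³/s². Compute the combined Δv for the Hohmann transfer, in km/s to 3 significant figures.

Δv = 8.86 km/s

Semi-major axis of the transfer orbit: a_t = (2.760×10^5 + 2.020×10^6)/2 = 1.148×10^6 km.
Circular speed at r₁: v₁ = √(μ/r₁) = √(8.168×10^7/2.760×10^5) = 17.203 km/s.
Transfer-orbit speed at r₁ (vis-viva): v_p = √[μ(2/r₁ − 1/a_t)] = 22.820 km/s.
First burn Δv₁ = |v_p − v₁| = 5.617 km/s.
At r₂, v₂ = √(μ/r₂) = 6.359 km/s.
Transfer-orbit speed at r₂: v_a = √[μ(2/r₂ − 1/a_t)] = 3.118 km/s.
Second burn Δv₂ = |v₂ − v_a| = 3.241 km/s.
Δv = Δv₁ + Δv₂ = 5.617 + 3.241 = 8.858 km/s.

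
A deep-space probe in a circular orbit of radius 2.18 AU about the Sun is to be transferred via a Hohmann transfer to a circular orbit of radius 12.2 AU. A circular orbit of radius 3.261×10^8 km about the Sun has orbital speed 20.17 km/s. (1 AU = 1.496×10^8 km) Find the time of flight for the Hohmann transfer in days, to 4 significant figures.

From the circular-orbit relation v² = μ/r at r = 3.261×10^8 km: μ = v²r = (20.17)² × 3.261×10^8 = 1.32667×10^11 km³/s².
In km: r₁ = 2.18 × 1.496×10^8 = 3.26128×10^8 km; r₂ = 12.2 × 1.496×10^8 = 1.82512×10^9 km.
Transfer-ellipse semi-major axis a_t = (r₁ + r₂)/2 = (3.26128×10^8 + 1.82512×10^9)/2 = 1.075624×10^9 km.
By Kepler's third law the transfer-orbit period is T = 2π√(a_t³/μ), so t = T/2 = 3.043×10^8 s.
Converting: 3.043×10^8 s ÷ 86400 s/day = 3522 days.

t = 3522 days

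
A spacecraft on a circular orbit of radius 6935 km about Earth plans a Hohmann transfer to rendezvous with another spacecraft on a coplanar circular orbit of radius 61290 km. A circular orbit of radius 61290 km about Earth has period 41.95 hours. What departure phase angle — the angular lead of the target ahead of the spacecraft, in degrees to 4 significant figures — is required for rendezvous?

From Kepler's third law T² = 4π²r³/μ at r = 61290 km, T = 41.95 hours = 41.95 × 3600 s = 1.5102×10^5 s: μ = 4π²r³/T² = 3.98529×10^5 km³/s².
Semi-major axis of the transfer orbit: a_t = (6935 + 61290)/2 = 34112.5 km.
Transfer time t = π√(a_t³/μ) = 31354 s.
The target's mean motion on its circular orbit is ω₂ = √(μ/r₂³) = 4.1605×10^-5 rad/s.
Angle swept by the target during transfer: ω₂·t = 1.3045 rad = 74.74°.
Arrival is 180° from departure on the ellipse, so φ = 180° − 74.74° = 105.3°.

φ = 105.3°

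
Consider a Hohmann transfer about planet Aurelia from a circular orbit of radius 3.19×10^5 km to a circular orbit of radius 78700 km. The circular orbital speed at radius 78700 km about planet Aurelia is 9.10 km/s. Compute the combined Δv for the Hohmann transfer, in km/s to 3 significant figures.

From the circular-orbit relation v² = μ/r at r = 78700 km: μ = v²r = (9.10)² × 78700 = 6.51715×10^6 km³/s².
Transfer-ellipse semi-major axis a_t = (r₁ + r₂)/2 = (3.190×10^5 + 78700)/2 = 1.9885×10^5 km.
Circular speed at r₁: v₁ = √(μ/r₁) = √(6.51715×10^6/3.190×10^5) = 4.520 km/s.
Transfer-orbit speed at r₁ (v² = μ(2/r − 1/a)): v_a = √[μ(2/r₁ − 1/a_t)] = 2.844 km/s.
First burn Δv₁ = |v_a − v₁| = 1.676 km/s.
At r₂, v₂ = √(μ/r₂) = 9.1000 km/s.
Transfer-orbit speed at r₂: v_p = √[μ(2/r₂ − 1/a_t)] = 11.526 km/s.
Second burn Δv₂ = |v₂ − v_p| = 2.426 km/s.
Total Δv = Δv₁ + Δv₂ = 4.102 km/s.

Δv = 4.10 km/s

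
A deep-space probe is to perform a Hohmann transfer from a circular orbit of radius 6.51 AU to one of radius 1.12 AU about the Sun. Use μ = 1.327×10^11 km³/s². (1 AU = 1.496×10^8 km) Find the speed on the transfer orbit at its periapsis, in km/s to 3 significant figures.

In km: r₁ = 6.51 × 1.496×10^8 = 9.73896×10^8 km; r₂ = 1.12 × 1.496×10^8 = 1.67552×10^8 km.
Transfer-ellipse semi-major axis a_t = (r₁ + r₂)/2 = (9.73896×10^8 + 1.67552×10^8)/2 = 5.70724×10^8 km.
At periapsis, r = 1.67552×10^8 km.
Applying v² = μ(2/r − 1/a_t): v = 36.76 km/s.

v = 36.8 km/s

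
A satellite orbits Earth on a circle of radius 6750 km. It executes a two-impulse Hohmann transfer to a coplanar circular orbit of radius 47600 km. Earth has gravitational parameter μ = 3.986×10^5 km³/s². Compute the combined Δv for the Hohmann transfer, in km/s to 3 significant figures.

Δv = 3.94 km/s

Transfer-ellipse semi-major axis a_t = (r₁ + r₂)/2 = (6750 + 47600)/2 = 27175 km.
Circular speed at r₁: v₁ = √(μ/r₁) = √(3.986×10^5/6750) = 7.68452 km/s.
Transfer-orbit speed at r₁ (vis-viva equation): v_p = √[μ(2/r₁ − 1/a_t)] = 10.1703 km/s.
First burn Δv₁ = |v_p − v₁| = 2.4858 km/s.
At r₂, v₂ = √(μ/r₂) = 2.8938 km/s.
Transfer-orbit speed at r₂: v_a = √[μ(2/r₂ − 1/a_t)] = 1.4422 km/s.
Second burn Δv₂ = |v₂ − v_a| = 1.4516 km/s.
Δv = Δv₁ + Δv₂ = 2.4858 + 1.4516 = 3.937 km/s.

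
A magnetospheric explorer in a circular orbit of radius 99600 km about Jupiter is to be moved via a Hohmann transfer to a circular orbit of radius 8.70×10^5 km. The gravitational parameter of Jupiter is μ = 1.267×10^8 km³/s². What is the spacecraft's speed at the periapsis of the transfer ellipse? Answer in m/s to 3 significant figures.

Semi-major axis of the transfer orbit: a_t = (99600 + 8.700×10^5)/2 = 4.848×10^5 km.
At periapsis, r = 99600 km.
Vis-viva: v = √[μ(2/r − 1/a_t)] = √[1.267×10^8 × (2/99600 − 1/4.848×10^5)] = 47.78 km/s.

v = 47800 m/s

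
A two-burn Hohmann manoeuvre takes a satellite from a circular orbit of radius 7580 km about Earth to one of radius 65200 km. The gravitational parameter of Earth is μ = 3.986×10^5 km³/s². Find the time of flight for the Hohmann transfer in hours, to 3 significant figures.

t = 9.60 hours

The Hohmann ellipse has a_t = (r₁ + r₂)/2 = 36390 km.
By Kepler's third law the transfer-orbit period is T = 2π√(a_t³/μ), so t = T/2 = 34543 s.
Converting: 34543 s ÷ 3600 s/hour = 9.60 hours.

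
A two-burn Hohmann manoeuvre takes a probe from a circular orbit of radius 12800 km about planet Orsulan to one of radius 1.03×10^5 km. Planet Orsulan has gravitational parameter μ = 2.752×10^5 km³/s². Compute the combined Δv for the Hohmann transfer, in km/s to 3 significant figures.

The Hohmann ellipse has a_t = (r₁ + r₂)/2 = 57900 km.
Circular speed at r₁: v₁ = √(μ/r₁) = √(2.752×10^5/12800) = 4.6368 km/s.
On the transfer ellipse at r₁, vis-viva gives v_p = √[μ(2/r₁ − 1/a_t)] = 6.1844 km/s.
First burn Δv₁ = |v_p − v₁| = 1.548 km/s.
At r₂, v₂ = √(μ/r₂) = 1.63458 km/s.
Transfer-orbit speed at r₂: v_a = √[μ(2/r₂ − 1/a_t)] = 0.768549 km/s.
Second burn Δv₂ = |v₂ − v_a| = 0.8660 km/s.
Total Δv = Δv₁ + Δv₂ = 2.414 km/s.

Δv = 2.41 km/s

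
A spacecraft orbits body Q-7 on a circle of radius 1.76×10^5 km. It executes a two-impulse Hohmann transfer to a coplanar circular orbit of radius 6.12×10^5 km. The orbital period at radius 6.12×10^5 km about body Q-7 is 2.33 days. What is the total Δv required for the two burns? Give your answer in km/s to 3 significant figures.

From Kepler's third law T² = 4π²r³/μ at r = 6.12×10^5 km, T = 2.33 days = 2.33 × 86400 s = 2.01312×10^5 s: μ = 4π²r³/T² = 2.23293×10^8 km³/s².
Transfer-ellipse semi-major axis a_t = (r₁ + r₂)/2 = (1.760×10^5 + 6.120×10^5)/2 = 3.940×10^5 km.
At r₁ the circular-orbit speed is v₁ = √(μ/r₁) = 35.619 km/s.
On the transfer ellipse at r₁, v² = μ(2/r − 1/a) gives v_p = √[μ(2/r₁ − 1/a_t)] = 44.392 km/s.
First burn Δv₁ = |v_p − v₁| = 8.773 km/s.
Circular speed at r₂: v₂ = √(μ/r₂) = 19.101 km/s.
Transfer-orbit speed at r₂: v_a = √[μ(2/r₂ − 1/a_t)] = 12.766 km/s.
Second burn Δv₂ = |v₂ − v_a| = 6.335 km/s.
Total Δv = Δv₁ + Δv₂ = 15.11 km/s.

Δv = 15.1 km/s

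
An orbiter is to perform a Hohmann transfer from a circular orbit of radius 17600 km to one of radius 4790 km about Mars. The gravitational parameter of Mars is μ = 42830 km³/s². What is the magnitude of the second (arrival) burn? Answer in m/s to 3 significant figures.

Δv₂ = 759 m/s

The Hohmann ellipse has a_t = (r₁ + r₂)/2 = 11195 km.
Circular speed at r = 4790 km: v_c = √(μ/r) = 2.9902 km/s.
Transfer-orbit speed at the same r (vis-viva, a = a_t): v_t = √[μ(2/r − 1/a_t)] = 3.7493 km/s.
Δv₂ = |v_t − v_c| = |3.7493 − 2.9902| = 0.7591 km/s.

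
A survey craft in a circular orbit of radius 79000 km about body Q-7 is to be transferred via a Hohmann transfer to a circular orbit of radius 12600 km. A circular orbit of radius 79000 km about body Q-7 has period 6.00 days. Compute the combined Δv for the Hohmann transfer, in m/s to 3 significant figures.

From Kepler's third law T² = 4π²r³/μ at r = 79000 km, T = 6.00 days = 6.00 × 86400 s = 5.184×10^5 s: μ = 4π²r³/T² = 72428.8 km³/s².
Transfer-ellipse semi-major axis a_t = (r₁ + r₂)/2 = (79000 + 12600)/2 = 45800 km.
Circular speed at r₁: v₁ = √(μ/r₁) = √(72428.8/79000) = 0.9575 km/s.
Transfer-orbit speed at r₁ (vis-viva equation): v_a = √[μ(2/r₁ − 1/a_t)] = 0.5022 km/s.
First burn Δv₁ = |v_a − v₁| = 0.4553 km/s.
Circular speed at r₂: v₂ = √(μ/r₂) = 2.39756 km/s.
Transfer-orbit speed at r₂: v_p = √[μ(2/r₂ − 1/a_t)] = 3.14884 km/s.
Second burn Δv₂ = |v₂ − v_p| = 0.7513 km/s.
Total Δv = Δv₁ + Δv₂ = 1.207 km/s.

Δv = 1210 m/s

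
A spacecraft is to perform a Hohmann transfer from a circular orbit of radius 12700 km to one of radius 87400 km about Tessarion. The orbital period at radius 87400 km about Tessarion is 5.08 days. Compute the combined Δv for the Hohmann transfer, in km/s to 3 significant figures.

From Kepler's third law T² = 4π²r³/μ at r = 87400 km, T = 5.08 days = 5.08 × 86400 s = 4.38912×10^5 s: μ = 4π²r³/T² = 1.36817×10^5 km³/s².
The Hohmann ellipse has a_t = (r₁ + r₂)/2 = 50050 km.
Circular speed at r₁: v₁ = √(μ/r₁) = √(1.36817×10^5/12700) = 3.282 km/s.
Transfer-orbit speed at r₁ (vis-viva): v_p = √[μ(2/r₁ − 1/a_t)] = 4.337 km/s.
First burn Δv₁ = |v_p − v₁| = 1.055 km/s.
Circular speed at r₂: v₂ = √(μ/r₂) = 1.25116 km/s.
Transfer-orbit speed at r₂: v_a = √[μ(2/r₂ − 1/a_t)] = 0.630251 km/s.
Second burn Δv₂ = |v₂ − v_a| = 0.6209 km/s.
Total Δv = Δv₁ + Δv₂ = 1.676 km/s.

Δv = 1.68 km/s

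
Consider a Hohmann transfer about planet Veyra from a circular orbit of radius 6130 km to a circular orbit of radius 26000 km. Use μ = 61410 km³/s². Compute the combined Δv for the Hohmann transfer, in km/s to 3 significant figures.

Δv = 1.45 km/s

Transfer-ellipse semi-major axis a_t = (r₁ + r₂)/2 = (6130 + 26000)/2 = 16065 km.
At r₁ the circular-orbit speed is v₁ = √(μ/r₁) = 3.1651 km/s.
On the transfer ellipse at r₁, v² = μ(2/r − 1/a) gives v_p = √[μ(2/r₁ − 1/a_t)] = 4.0266 km/s.
First burn Δv₁ = |v_p − v₁| = 0.8615 km/s.
At r₂, v₂ = √(μ/r₂) = 1.53685 km/s.
Transfer-orbit speed at r₂: v_a = √[μ(2/r₂ − 1/a_t)] = 0.949342 km/s.
Second burn Δv₂ = |v₂ − v_a| = 0.5875 km/s.
Total Δv = Δv₁ + Δv₂ = 1.449 km/s.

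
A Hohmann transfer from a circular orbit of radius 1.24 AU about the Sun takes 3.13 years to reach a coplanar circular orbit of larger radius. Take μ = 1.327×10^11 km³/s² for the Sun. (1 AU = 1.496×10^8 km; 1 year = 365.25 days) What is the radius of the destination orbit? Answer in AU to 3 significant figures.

In km: r₁ = 1.24 × 1.496×10^8 = 1.85504×10^8 km.
Transfer time t = 3.13 years × 365.25 × 86400 s = 9.8775288×10^7 s, and t = π√(a_t³/μ).
So a_t = (μ t²/π²)^(1/3) = (1.327×10^11 × (9.8775288×10^7)² / π²)^(1/3) = 5.0811×10^8 km.
Since a_t = (r₁ + r₂)/2, r₂ = 2a_t − r₁ = 2×5.0811×10^8 − 1.85504×10^8 = 8.30716×10^8 km.
In AU: r₂ = 8.30716×10^8 / 1.496×10^8 = 5.55 AU.

r₂ = 5.55 AU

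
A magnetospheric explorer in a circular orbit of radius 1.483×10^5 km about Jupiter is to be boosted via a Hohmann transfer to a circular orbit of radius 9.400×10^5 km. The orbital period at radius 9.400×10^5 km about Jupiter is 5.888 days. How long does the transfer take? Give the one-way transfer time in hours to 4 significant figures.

t = 31.12 hours

From Kepler's third law T² = 4π²r³/μ at r = 9.400×10^5 km, T = 5.888 days = 5.888 × 86400 s = 5.087232×10^5 s: μ = 4π²r³/T² = 1.26701×10^8 km³/s².
Transfer-ellipse semi-major axis a_t = (r₁ + r₂)/2 = (1.483×10^5 + 9.400×10^5)/2 = 5.4415×10^5 km.
By Kepler's third law the transfer-orbit period is T = 2π√(a_t³/μ), so t = T/2 = 1.1203×10^5 s.
Converting: 1.1203×10^5 s ÷ 3600 s/hour = 31.12 hours.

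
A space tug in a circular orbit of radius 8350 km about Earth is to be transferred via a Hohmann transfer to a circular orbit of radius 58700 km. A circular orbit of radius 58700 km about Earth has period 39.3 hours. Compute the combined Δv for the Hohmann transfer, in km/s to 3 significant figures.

Δv = 3.54 km/s

From Kepler's third law T² = 4π²r³/μ at r = 58700 km, T = 39.3 hours = 39.3 × 3600 s = 1.4148×10^5 s: μ = 4π²r³/T² = 3.98918×10^5 km³/s².
The Hohmann ellipse has a_t = (r₁ + r₂)/2 = 33525 km.
Circular speed at r₁: v₁ = √(μ/r₁) = √(3.98918×10^5/8350) = 6.912 km/s.
Transfer-orbit speed at r₁ (vis-viva equation): v_p = √[μ(2/r₁ − 1/a_t)] = 9.146 km/s.
First burn Δv₁ = |v_p − v₁| = 2.234 km/s.
Circular speed at r₂: v₂ = √(μ/r₂) = 2.607 km/s.
Transfer-orbit speed at r₂: v_a = √[μ(2/r₂ − 1/a_t)] = 1.301 km/s.
Second burn Δv₂ = |v₂ − v_a| = 1.306 km/s.
Total Δv = Δv₁ + Δv₂ = 3.540 km/s.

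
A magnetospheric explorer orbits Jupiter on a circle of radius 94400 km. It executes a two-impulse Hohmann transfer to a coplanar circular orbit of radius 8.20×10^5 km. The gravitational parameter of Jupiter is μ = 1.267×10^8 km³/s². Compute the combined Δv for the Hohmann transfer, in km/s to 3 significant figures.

Δv = 19.2 km/s

The Hohmann ellipse has a_t = (r₁ + r₂)/2 = 4.572×10^5 km.
At r₁ the circular-orbit speed is v₁ = √(μ/r₁) = 36.636 km/s.
On the transfer ellipse at r₁, vis-viva gives v_p = √[μ(2/r₁ − 1/a_t)] = 49.063 km/s.
First burn Δv₁ = |v_p − v₁| = 12.43 km/s.
At r₂, v₂ = √(μ/r₂) = 12.43 km/s.
Transfer-orbit speed at r₂: v_a = √[μ(2/r₂ − 1/a_t)] = 5.648 km/s.
Second burn Δv₂ = |v₂ − v_a| = 6.782 km/s.
Δv = Δv₁ + Δv₂ = 12.43 + 6.782 = 19.21 km/s.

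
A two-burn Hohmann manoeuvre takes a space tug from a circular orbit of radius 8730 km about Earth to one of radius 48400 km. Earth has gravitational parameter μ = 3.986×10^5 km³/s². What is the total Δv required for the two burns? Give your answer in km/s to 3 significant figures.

Δv = 3.32 km/s

The Hohmann ellipse has a_t = (r₁ + r₂)/2 = 28565 km.
Circular speed at r₁: v₁ = √(μ/r₁) = √(3.986×10^5/8730) = 6.757 km/s.
Transfer-orbit speed at r₁ (vis-viva equation): v_p = √[μ(2/r₁ − 1/a_t)] = 8.796 km/s.
First burn Δv₁ = |v_p − v₁| = 2.039 km/s.
At r₂, v₂ = √(μ/r₂) = 2.8698 km/s.
Transfer-orbit speed at r₂: v_a = √[μ(2/r₂ − 1/a_t)] = 1.5865 km/s.
Second burn Δv₂ = |v₂ − v_a| = 1.283 km/s.
Δv = Δv₁ + Δv₂ = 2.039 + 1.283 = 3.322 km/s.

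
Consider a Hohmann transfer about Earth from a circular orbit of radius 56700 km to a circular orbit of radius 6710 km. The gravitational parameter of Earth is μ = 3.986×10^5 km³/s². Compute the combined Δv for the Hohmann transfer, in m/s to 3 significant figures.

Δv = 4030 m/s

Transfer-ellipse semi-major axis a_t = (r₁ + r₂)/2 = (56700 + 6710)/2 = 31705 km.
At r₁ the circular-orbit speed is v₁ = √(μ/r₁) = 2.651411 km/s.
Transfer-orbit speed at r₁ (vis-viva): v_a = √[μ(2/r₁ − 1/a_t)] = 1.219760 km/s.
First burn Δv₁ = |v_a − v₁| = 1.4317 km/s.
At r₂, v₂ = √(μ/r₂) = 7.70739 km/s.
Transfer-orbit speed at r₂: v_p = √[μ(2/r₂ − 1/a_t)] = 10.3071 km/s.
Second burn Δv₂ = |v₂ − v_p| = 2.5997 km/s.
Δv = Δv₁ + Δv₂ = 1.4317 + 2.5997 = 4.031 km/s.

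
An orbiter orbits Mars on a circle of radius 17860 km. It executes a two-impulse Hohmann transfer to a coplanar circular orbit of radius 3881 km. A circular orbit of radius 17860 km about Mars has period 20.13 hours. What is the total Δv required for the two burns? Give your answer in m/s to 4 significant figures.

From Kepler's third law T² = 4π²r³/μ at r = 17860 km, T = 20.13 hours = 20.13 × 3600 s = 72468 s: μ = 4π²r³/T² = 42826.4 km³/s².
Semi-major axis of the transfer orbit: a_t = (17860 + 3881)/2 = 10870.5 km.
At r₁ the circular-orbit speed is v₁ = √(μ/r₁) = 1.54851 km/s.
Transfer-orbit speed at r₁ (vis-viva equation): v_a = √[μ(2/r₁ − 1/a_t)] = 0.925256 km/s.
First burn Δv₁ = |v_a − v₁| = 0.6233 km/s.
Circular speed at r₂: v₂ = √(μ/r₂) = 3.32188 km/s.
Transfer-orbit speed at r₂: v_p = √[μ(2/r₂ − 1/a_t)] = 4.25794 km/s.
Second burn Δv₂ = |v₂ − v_p| = 0.9361 km/s.
Δv = Δv₁ + Δv₂ = 0.6233 + 0.9361 = 1.559 km/s.

Δv = 1559 m/s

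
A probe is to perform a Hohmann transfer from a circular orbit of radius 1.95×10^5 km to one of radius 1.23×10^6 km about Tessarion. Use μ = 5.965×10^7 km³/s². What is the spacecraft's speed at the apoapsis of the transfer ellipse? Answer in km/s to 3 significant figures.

v = 3.64 km/s

The Hohmann ellipse has a_t = (r₁ + r₂)/2 = 7.125×10^5 km.
The apoapsis of the transfer ellipse is at r = 1.230×10^6 km.
Vis-viva: v = √[μ(2/r − 1/a_t)] = √[5.965×10^7 × (2/1.230×10^6 − 1/7.125×10^5)] = 3.643 km/s.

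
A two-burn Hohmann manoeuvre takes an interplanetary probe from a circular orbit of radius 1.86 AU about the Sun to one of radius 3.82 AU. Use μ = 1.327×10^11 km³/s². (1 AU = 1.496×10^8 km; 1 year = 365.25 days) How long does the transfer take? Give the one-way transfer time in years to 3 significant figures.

In km: r₁ = 1.86 × 1.496×10^8 = 2.78256×10^8 km; r₂ = 3.82 × 1.496×10^8 = 5.71472×10^8 km.
Transfer-ellipse semi-major axis a_t = (r₁ + r₂)/2 = (2.78256×10^8 + 5.71472×10^8)/2 = 4.24864×10^8 km.
Transfer time t = π√(a_t³/μ) = π√((4.24864×10^8)³ / 1.327×10^11) = 7.552×10^7 s.
Converting: 7.552×10^7 s ÷ 3.15576×10^7 s/year (365.25 × 86400) = 2.39 years.

t = 2.39 years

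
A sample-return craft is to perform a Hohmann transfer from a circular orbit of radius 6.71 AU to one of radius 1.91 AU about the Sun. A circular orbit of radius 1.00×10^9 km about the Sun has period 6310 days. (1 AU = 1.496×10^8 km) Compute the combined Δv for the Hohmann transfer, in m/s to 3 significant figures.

Δv = 9190 m/s

From Kepler's third law T² = 4π²r³/μ at r = 1.00×10^9 km, T = 6310 days = 6310 × 86400 s = 5.45184×10^8 s: μ = 4π²r³/T² = 1.32823×10^11 km³/s².
In km: r₁ = 6.71 × 1.496×10^8 = 1.003816×10^9 km; r₂ = 1.91 × 1.496×10^8 = 2.85736×10^8 km.
Semi-major axis of the transfer orbit: a_t = (1.003816×10^9 + 2.85736×10^8)/2 = 6.44776×10^8 km.
At r₁ the circular-orbit speed is v₁ = √(μ/r₁) = 11.50296 km/s.
Transfer-orbit speed at r₁ (vis-viva equation): v_a = √[μ(2/r₁ − 1/a_t)] = 7.657513 km/s.
First burn Δv₁ = |v_a − v₁| = 3.8454 km/s.
Circular speed at r₂: v₂ = √(μ/r₂) = 21.56027 km/s.
Transfer-orbit speed at r₂: v_p = √[μ(2/r₂ − 1/a_t)] = 26.90153 km/s.
Second burn Δv₂ = |v₂ − v_p| = 5.3413 km/s.
Δv = Δv₁ + Δv₂ = 3.8454 + 5.3413 = 9.187 km/s.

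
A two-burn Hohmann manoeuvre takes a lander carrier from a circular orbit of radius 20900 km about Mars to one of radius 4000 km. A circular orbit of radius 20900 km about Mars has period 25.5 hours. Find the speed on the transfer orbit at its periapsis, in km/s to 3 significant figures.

v = 4.24 km/s

From Kepler's third law T² = 4π²r³/μ at r = 20900 km, T = 25.5 hours = 25.5 × 3600 s = 91800 s: μ = 4π²r³/T² = 42767.4 km³/s².
Transfer-ellipse semi-major axis a_t = (r₁ + r₂)/2 = (20900 + 4000)/2 = 12450 km.
At periapsis, r = 4000 km.
Vis-viva: v = √[μ(2/r − 1/a_t)] = √[42767.4 × (2/4000 − 1/12450)] = 4.237 km/s.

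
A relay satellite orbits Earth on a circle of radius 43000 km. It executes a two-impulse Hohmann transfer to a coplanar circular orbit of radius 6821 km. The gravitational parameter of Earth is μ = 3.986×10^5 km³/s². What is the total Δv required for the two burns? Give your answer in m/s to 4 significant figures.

Δv = 3851 m/s

The Hohmann ellipse has a_t = (r₁ + r₂)/2 = 24910.5 km.
Circular speed at r₁: v₁ = √(μ/r₁) = √(3.986×10^5/43000) = 3.04463 km/s.
On the transfer ellipse at r₁, v² = μ(2/r − 1/a) gives v_a = √[μ(2/r₁ − 1/a_t)] = 1.59319 km/s.
First burn Δv₁ = |v_a − v₁| = 1.45144 km/s.
Circular speed at r₂: v₂ = √(μ/r₂) = 7.644421 km/s.
Transfer-orbit speed at r₂: v_p = √[μ(2/r₂ − 1/a_t)] = 10.04356 km/s.
Second burn Δv₂ = |v₂ − v_p| = 2.39914 km/s.
Total Δv = Δv₁ + Δv₂ = 3.851 km/s.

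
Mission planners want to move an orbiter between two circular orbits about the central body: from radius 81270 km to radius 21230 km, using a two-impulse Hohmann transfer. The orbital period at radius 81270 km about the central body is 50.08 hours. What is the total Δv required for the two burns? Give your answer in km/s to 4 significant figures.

Δv = 2.446 km/s

From Kepler's third law T² = 4π²r³/μ at r = 81270 km, T = 50.08 hours = 50.08 × 3600 s = 1.80288×10^5 s: μ = 4π²r³/T² = 6.51954×10^5 km³/s².
The Hohmann ellipse has a_t = (r₁ + r₂)/2 = 51250 km.
At r₁ the circular-orbit speed is v₁ = √(μ/r₁) = 2.832 km/s.
On the transfer ellipse at r₁, v² = μ(2/r − 1/a) gives v_a = √[μ(2/r₁ − 1/a_t)] = 1.823 km/s.
First burn Δv₁ = |v_a − v₁| = 1.009 km/s.
Circular speed at r₂: v₂ = √(μ/r₂) = 5.5416 km/s.
Transfer-orbit speed at r₂: v_p = √[μ(2/r₂ − 1/a_t)] = 6.9783 km/s.
Second burn Δv₂ = |v₂ − v_p| = 1.437 km/s.
Total Δv = Δv₁ + Δv₂ = 2.446 km/s.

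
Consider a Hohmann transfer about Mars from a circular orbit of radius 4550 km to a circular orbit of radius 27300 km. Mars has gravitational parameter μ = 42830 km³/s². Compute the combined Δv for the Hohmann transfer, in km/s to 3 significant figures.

The Hohmann ellipse has a_t = (r₁ + r₂)/2 = 15925 km.
Circular speed at r₁: v₁ = √(μ/r₁) = √(42830/4550) = 3.068 km/s.
Transfer-orbit speed at r₁ (vis-viva): v_p = √[μ(2/r₁ − 1/a_t)] = 4.017 km/s.
First burn Δv₁ = |v_p − v₁| = 0.9490 km/s.
Circular speed at r₂: v₂ = √(μ/r₂) = 1.2525 km/s.
Transfer-orbit speed at r₂: v_a = √[μ(2/r₂ − 1/a_t)] = 0.66951 km/s.
Second burn Δv₂ = |v₂ − v_a| = 0.5830 km/s.
Δv = Δv₁ + Δv₂ = 0.9490 + 0.5830 = 1.532 km/s.

Δv = 1.53 km/s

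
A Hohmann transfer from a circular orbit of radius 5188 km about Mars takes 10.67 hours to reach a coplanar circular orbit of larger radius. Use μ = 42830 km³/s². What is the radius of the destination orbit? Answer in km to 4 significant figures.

Transfer time t = 10.67 hours = 38412 s, and t = π√(a_t³/μ).
So a_t = (μ t²/π²)^(1/3) = (42830 × (38412)² / π²)^(1/3) = 18569 km.
Since a_t = (r₁ + r₂)/2, r₂ = 2a_t − r₁ = 2×18569 − 5188 = 31950 km.

r₂ = 31950 km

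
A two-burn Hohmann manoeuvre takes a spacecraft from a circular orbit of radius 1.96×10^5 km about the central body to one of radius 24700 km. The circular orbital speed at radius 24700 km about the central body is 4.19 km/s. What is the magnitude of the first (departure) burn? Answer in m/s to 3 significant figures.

Δv₁ = 784 m/s

From the circular-orbit relation v² = μ/r at r = 24700 km: μ = v²r = (4.19)² × 24700 = 4.33636×10^5 km³/s².
The Hohmann ellipse has a_t = (r₁ + r₂)/2 = 1.1035×10^5 km.
Circular speed at r = 1.960×10^5 km: v_c = √(μ/r) = 1.4874 km/s.
Vis-viva on the transfer ellipse at r = 1.960×10^5 km gives v_t = √[μ(2/r − 1/a_t)] = 0.70371 km/s.
Δv₁ = |v_t − v_c| = |0.70371 − 1.4874| = 0.7837 km/s.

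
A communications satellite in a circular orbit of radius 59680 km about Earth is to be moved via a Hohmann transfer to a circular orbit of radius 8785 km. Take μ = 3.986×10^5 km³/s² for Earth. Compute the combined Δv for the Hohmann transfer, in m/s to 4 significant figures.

The Hohmann ellipse has a_t = (r₁ + r₂)/2 = 34232.5 km.
At r₁ the circular-orbit speed is v₁ = √(μ/r₁) = 2.584 km/s.
On the transfer ellipse at r₁, vis-viva gives v_a = √[μ(2/r₁ − 1/a_t)] = 1.309 km/s.
First burn Δv₁ = |v_a − v₁| = 1.275 km/s.
At r₂, v₂ = √(μ/r₂) = 6.736 km/s.
Transfer-orbit speed at r₂: v_p = √[μ(2/r₂ − 1/a_t)] = 8.894 km/s.
Second burn Δv₂ = |v₂ − v_p| = 2.158 km/s.
Δv = Δv₁ + Δv₂ = 1.275 + 2.158 = 3.433 km/s.

Δv = 3433 m/s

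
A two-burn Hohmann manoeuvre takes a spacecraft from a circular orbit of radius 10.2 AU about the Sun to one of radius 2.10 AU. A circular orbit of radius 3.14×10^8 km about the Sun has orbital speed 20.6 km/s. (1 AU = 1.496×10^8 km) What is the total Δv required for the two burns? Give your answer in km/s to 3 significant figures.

From the circular-orbit relation v² = μ/r at r = 3.14×10^8 km: μ = v²r = (20.6)² × 3.14×10^8 = 1.33249×10^11 km³/s².
In km: r₁ = 10.2 × 1.496×10^8 = 1.52592×10^9 km; r₂ = 2.10 × 1.496×10^8 = 3.1416×10^8 km.
Transfer-ellipse semi-major axis a_t = (r₁ + r₂)/2 = (1.52592×10^9 + 3.1416×10^8)/2 = 9.2004×10^8 km.
Circular speed at r₁: v₁ = √(μ/r₁) = √(1.33249×10^11/1.52592×10^9) = 9.345 km/s.
Transfer-orbit speed at r₁ (v² = μ(2/r − 1/a)): v_a = √[μ(2/r₁ − 1/a_t)] = 5.461 km/s.
First burn Δv₁ = |v_a − v₁| = 3.884 km/s.
At r₂, v₂ = √(μ/r₂) = 20.595 km/s.
Transfer-orbit speed at r₂: v_p = √[μ(2/r₂ − 1/a_t)] = 26.523 km/s.
Second burn Δv₂ = |v₂ − v_p| = 5.928 km/s.
Total Δv = Δv₁ + Δv₂ = 9.812 km/s.

Δv = 9.81 km/s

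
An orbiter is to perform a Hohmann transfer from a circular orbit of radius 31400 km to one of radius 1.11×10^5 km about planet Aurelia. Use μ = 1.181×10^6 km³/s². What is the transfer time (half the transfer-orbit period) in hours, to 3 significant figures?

Semi-major axis of the transfer orbit: a_t = (31400 + 1.110×10^5)/2 = 71200 km.
Half the transfer-orbit period gives t = π√(a_t³/μ) = 54920 s.
Converting: 54920 s ÷ 3600 s/hour = 15.3 hours.

t = 15.3 hours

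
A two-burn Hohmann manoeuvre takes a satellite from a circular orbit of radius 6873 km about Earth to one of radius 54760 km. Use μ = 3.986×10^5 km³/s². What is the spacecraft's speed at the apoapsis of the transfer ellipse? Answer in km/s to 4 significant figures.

v = 1.274 km/s

Transfer-ellipse semi-major axis a_t = (r₁ + r₂)/2 = (6873 + 54760)/2 = 30816.5 km.
At apoapsis, r = 54760 km.
Applying v² = μ(2/r − 1/a_t): v = 1.274 km/s.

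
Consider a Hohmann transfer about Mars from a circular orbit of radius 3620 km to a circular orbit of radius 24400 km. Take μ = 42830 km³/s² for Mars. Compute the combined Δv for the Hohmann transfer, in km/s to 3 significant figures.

The Hohmann ellipse has a_t = (r₁ + r₂)/2 = 14010 km.
At r₁ the circular-orbit speed is v₁ = √(μ/r₁) = 3.4397 km/s.
Transfer-orbit speed at r₁ (vis-viva): v_p = √[μ(2/r₁ − 1/a_t)] = 4.5394 km/s.
First burn Δv₁ = |v_p − v₁| = 1.100 km/s.
At r₂, v₂ = √(μ/r₂) = 1.3249 km/s.
Transfer-orbit speed at r₂: v_a = √[μ(2/r₂ − 1/a_t)] = 0.67346 km/s.
Second burn Δv₂ = |v₂ − v_a| = 0.6514 km/s.
Δv = Δv₁ + Δv₂ = 1.100 + 0.6514 = 1.751 km/s.

Δv = 1.75 km/s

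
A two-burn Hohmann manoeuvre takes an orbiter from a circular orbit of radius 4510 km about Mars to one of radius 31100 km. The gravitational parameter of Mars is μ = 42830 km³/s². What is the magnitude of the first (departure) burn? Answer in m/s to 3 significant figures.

Δv₁ = 991 m/s

Semi-major axis of the transfer orbit: a_t = (4510 + 31100)/2 = 17805 km.
Circular speed at r = 4510 km: v_c = √(μ/r) = 3.081667 km/s.
Transfer-orbit speed at the same r (vis-viva, a = a_t): v_t = √[μ(2/r − 1/a_t)] = 4.072818 km/s.
Δv₁ = |v_t − v_c| = |4.072818 − 3.081667| = 0.9912 km/s.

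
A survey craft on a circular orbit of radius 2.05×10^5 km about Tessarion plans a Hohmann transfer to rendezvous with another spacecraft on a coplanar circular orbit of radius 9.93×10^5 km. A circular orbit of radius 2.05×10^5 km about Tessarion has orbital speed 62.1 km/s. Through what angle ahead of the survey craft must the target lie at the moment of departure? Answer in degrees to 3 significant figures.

φ = 95.7°

From the circular-orbit relation v² = μ/r at r = 2.05×10^5 km: μ = v²r = (62.1)² × 2.05×10^5 = 7.90564×10^8 km³/s².
Semi-major axis of the transfer orbit: a_t = (2.050×10^5 + 9.930×10^5)/2 = 5.990×10^5 km.
The half-period of the transfer ellipse is t = π√(a_t³/μ) = 51799 s.
Target angular speed ω₂ = √(μ/r₂³) = 2.8415×10^-5 rad/s.
Angle swept by the target during transfer: ω₂·t = 1.4719 rad = 84.33°.
Arrival is 180° from departure on the ellipse, so φ = 180° − 84.33° = 95.7°.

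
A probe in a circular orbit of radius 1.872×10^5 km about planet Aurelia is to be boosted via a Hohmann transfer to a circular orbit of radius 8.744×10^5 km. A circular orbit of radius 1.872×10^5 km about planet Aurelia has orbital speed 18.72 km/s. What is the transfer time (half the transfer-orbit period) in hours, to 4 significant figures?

t = 41.67 hours

From the circular-orbit relation v² = μ/r at r = 1.872×10^5 km: μ = v²r = (18.72)² × 1.872×10^5 = 6.56021×10^7 km³/s².
Semi-major axis of the transfer orbit: a_t = (1.872×10^5 + 8.744×10^5)/2 = 5.308×10^5 km.
Transfer time t = π√(a_t³/μ) = π√((5.308×10^5)³ / 6.56021×10^7) = 1.500×10^5 s.
Converting: 1.500×10^5 s ÷ 3600 s/hour = 41.67 hours.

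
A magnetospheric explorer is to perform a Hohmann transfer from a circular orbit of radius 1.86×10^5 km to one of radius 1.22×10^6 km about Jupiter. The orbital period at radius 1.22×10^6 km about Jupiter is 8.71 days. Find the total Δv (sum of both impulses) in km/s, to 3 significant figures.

From Kepler's third law T² = 4π²r³/μ at r = 1.22×10^6 km, T = 8.71 days = 8.71 × 86400 s = 7.52544×10^5 s: μ = 4π²r³/T² = 1.26583×10^8 km³/s².
Semi-major axis of the transfer orbit: a_t = (1.860×10^5 + 1.220×10^6)/2 = 7.030×10^5 km.
At r₁ the circular-orbit speed is v₁ = √(μ/r₁) = 26.087 km/s.
Transfer-orbit speed at r₁ (v² = μ(2/r − 1/a)): v_p = √[μ(2/r₁ − 1/a_t)] = 34.366 km/s.
First burn Δv₁ = |v_p − v₁| = 8.279 km/s.
At r₂, v₂ = √(μ/r₂) = 10.1861 km/s.
Transfer-orbit speed at r₂: v_a = √[μ(2/r₂ − 1/a_t)] = 5.23946 km/s.
Second burn Δv₂ = |v₂ − v_a| = 4.947 km/s.
Total Δv = Δv₁ + Δv₂ = 13.23 km/s.

Δv = 13.2 km/s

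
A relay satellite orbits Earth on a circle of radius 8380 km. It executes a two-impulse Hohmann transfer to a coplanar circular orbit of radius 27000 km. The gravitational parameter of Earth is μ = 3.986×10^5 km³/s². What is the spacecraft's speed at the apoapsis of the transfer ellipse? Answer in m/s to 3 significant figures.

v = 2640 m/s

Semi-major axis of the transfer orbit: a_t = (8380 + 27000)/2 = 17690 km.
At apoapsis, r = 27000 km.
Applying v² = μ(2/r − 1/a_t): v = 2.645 km/s.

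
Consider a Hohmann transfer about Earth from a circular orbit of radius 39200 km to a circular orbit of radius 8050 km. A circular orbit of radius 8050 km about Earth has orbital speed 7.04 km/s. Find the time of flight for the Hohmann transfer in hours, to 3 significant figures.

From the circular-orbit relation v² = μ/r at r = 8050 km: μ = v²r = (7.04)² × 8050 = 3.98971×10^5 km³/s².
Transfer-ellipse semi-major axis a_t = (r₁ + r₂)/2 = (39200 + 8050)/2 = 23625 km.
By Kepler's third law the transfer-orbit period is T = 2π√(a_t³/μ), so t = T/2 = 18060 s.
Converting: 18060 s ÷ 3600 s/hour = 5.02 hours.

t = 5.02 hours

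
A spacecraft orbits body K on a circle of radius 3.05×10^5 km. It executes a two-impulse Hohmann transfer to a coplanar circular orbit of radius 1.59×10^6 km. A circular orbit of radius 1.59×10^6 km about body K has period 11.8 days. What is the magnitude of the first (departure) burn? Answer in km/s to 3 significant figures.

From Kepler's third law T² = 4π²r³/μ at r = 1.59×10^6 km, T = 11.8 days = 11.8 × 86400 s = 1.01952×10^6 s: μ = 4π²r³/T² = 1.52672×10^8 km³/s².
The Hohmann ellipse has a_t = (r₁ + r₂)/2 = 9.475×10^5 km.
On the circular orbit at r = 3.050×10^5 km, v_c = √(μ/r) = 22.3733 km/s.
Vis-viva on the transfer ellipse at r = 3.050×10^5 km gives v_t = √[μ(2/r − 1/a_t)] = 28.9827 km/s.
Δv₁ = |v_t − v_c| = |28.9827 − 22.3733| = 6.609 km/s.

Δv₁ = 6.61 km/s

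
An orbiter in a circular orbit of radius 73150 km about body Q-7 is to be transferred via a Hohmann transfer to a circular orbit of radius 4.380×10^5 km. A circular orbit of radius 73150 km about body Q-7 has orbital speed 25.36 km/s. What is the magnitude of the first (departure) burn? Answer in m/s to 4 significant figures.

Δv₁ = 7839 m/s

From the circular-orbit relation v² = μ/r at r = 73150 km: μ = v²r = (25.36)² × 73150 = 4.70449×10^7 km³/s².
Transfer-ellipse semi-major axis a_t = (r₁ + r₂)/2 = (73150 + 4.380×10^5)/2 = 2.55575×10^5 km.
Circular speed at r = 73150 km: v_c = √(μ/r) = 25.360 km/s.
Vis-viva on the transfer ellipse at r = 73150 km gives v_t = √[μ(2/r − 1/a_t)] = 33.199 km/s.
Δv₁ = |v_t − v_c| = |33.199 − 25.360| = 7.839 km/s.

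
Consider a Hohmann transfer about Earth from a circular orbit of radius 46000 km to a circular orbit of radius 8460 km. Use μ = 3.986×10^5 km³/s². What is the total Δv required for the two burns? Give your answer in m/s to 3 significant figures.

Transfer-ellipse semi-major axis a_t = (r₁ + r₂)/2 = (46000 + 8460)/2 = 27230 km.
Circular speed at r₁: v₁ = √(μ/r₁) = √(3.986×10^5/46000) = 2.944 km/s.
Transfer-orbit speed at r₁ (v² = μ(2/r − 1/a)): v_a = √[μ(2/r₁ − 1/a_t)] = 1.641 km/s.
First burn Δv₁ = |v_a − v₁| = 1.303 km/s.
Circular speed at r₂: v₂ = √(μ/r₂) = 6.8641 km/s.
Transfer-orbit speed at r₂: v_p = √[μ(2/r₂ − 1/a_t)] = 8.9215 km/s.
Second burn Δv₂ = |v₂ − v_p| = 2.057 km/s.
Total Δv = Δv₁ + Δv₂ = 3.360 km/s.

Δv = 3360 m/s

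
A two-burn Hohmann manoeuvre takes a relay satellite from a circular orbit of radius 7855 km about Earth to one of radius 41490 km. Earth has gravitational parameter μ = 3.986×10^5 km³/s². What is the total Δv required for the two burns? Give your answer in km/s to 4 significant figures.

Δv = 3.465 km/s

Transfer-ellipse semi-major axis a_t = (r₁ + r₂)/2 = (7855 + 41490)/2 = 24672.5 km.
Circular speed at r₁: v₁ = √(μ/r₁) = √(3.986×10^5/7855) = 7.124 km/s.
Transfer-orbit speed at r₁ (v² = μ(2/r − 1/a)): v_p = √[μ(2/r₁ − 1/a_t)] = 9.238 km/s.
First burn Δv₁ = |v_p − v₁| = 2.114 km/s.
At r₂, v₂ = √(μ/r₂) = 3.100 km/s.
Transfer-orbit speed at r₂: v_a = √[μ(2/r₂ − 1/a_t)] = 1.749 km/s.
Second burn Δv₂ = |v₂ − v_a| = 1.351 km/s.
Total Δv = Δv₁ + Δv₂ = 3.465 km/s.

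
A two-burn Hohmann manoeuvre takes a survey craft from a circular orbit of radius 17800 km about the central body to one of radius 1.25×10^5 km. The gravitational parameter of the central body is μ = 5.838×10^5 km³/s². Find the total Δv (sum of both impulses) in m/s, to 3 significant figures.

Transfer-ellipse semi-major axis a_t = (r₁ + r₂)/2 = (17800 + 1.250×10^5)/2 = 71400 km.
Circular speed at r₁: v₁ = √(μ/r₁) = √(5.838×10^5/17800) = 5.727 km/s.
Transfer-orbit speed at r₁ (v² = μ(2/r − 1/a)): v_p = √[μ(2/r₁ − 1/a_t)] = 7.578 km/s.
First burn Δv₁ = |v_p − v₁| = 1.851 km/s.
At r₂, v₂ = √(μ/r₂) = 2.161 km/s.
Transfer-orbit speed at r₂: v_a = √[μ(2/r₂ − 1/a_t)] = 1.079 km/s.
Second burn Δv₂ = |v₂ − v_a| = 1.082 km/s.
Δv = Δv₁ + Δv₂ = 1.851 + 1.082 = 2.933 km/s.

Δv = 2930 m/s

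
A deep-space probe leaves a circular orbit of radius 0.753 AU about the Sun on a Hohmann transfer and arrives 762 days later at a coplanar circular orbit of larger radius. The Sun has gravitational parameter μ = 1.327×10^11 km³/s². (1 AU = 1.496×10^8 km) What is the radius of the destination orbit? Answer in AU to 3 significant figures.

In km: r₁ = 0.753 × 1.496×10^8 = 1.126488×10^8 km.
Transfer time t = 762 days = 6.58368×10^7 s, and t = π√(a_t³/μ).
So a_t = (μ t²/π²)^(1/3) = (1.327×10^11 × (6.58368×10^7)² / π²)^(1/3) = 3.8771×10^8 km.
Since a_t = (r₁ + r₂)/2, r₂ = 2a_t − r₁ = 2×3.8771×10^8 − 1.126488×10^8 = 6.627712×10^8 km.
In AU: r₂ = 6.627712×10^8 / 1.496×10^8 = 4.43 AU.

r₂ = 4.43 AU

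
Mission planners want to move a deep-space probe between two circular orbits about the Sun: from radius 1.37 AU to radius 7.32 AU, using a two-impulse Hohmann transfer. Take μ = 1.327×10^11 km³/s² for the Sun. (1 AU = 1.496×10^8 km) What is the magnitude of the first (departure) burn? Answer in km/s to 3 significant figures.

Δv₁ = 7.58 km/s

In km: r₁ = 1.37 × 1.496×10^8 = 2.04952×10^8 km; r₂ = 7.32 × 1.496×10^8 = 1.095072×10^9 km.
The Hohmann ellipse has a_t = (r₁ + r₂)/2 = 6.50012×10^8 km.
Circular speed at r = 2.04952×10^8 km: v_c = √(μ/r) = 25.445 km/s.
Vis-viva on the transfer ellipse at r = 2.04952×10^8 km gives v_t = √[μ(2/r − 1/a_t)] = 33.027 km/s.
Δv₁ = |v_t − v_c| = |33.027 − 25.445| = 7.582 km/s.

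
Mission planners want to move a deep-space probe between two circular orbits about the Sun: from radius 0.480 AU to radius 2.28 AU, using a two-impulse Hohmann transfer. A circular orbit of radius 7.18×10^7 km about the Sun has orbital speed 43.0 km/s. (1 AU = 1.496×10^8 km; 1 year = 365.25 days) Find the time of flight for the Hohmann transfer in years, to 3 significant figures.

From the circular-orbit relation v² = μ/r at r = 7.18×10^7 km: μ = v²r = (43.0)² × 7.18×10^7 = 1.32758×10^11 km³/s².
In km: r₁ = 0.480 × 1.496×10^8 = 7.1808×10^7 km; r₂ = 2.28 × 1.496×10^8 = 3.41088×10^8 km.
Transfer-ellipse semi-major axis a_t = (r₁ + r₂)/2 = (7.1808×10^7 + 3.41088×10^8)/2 = 2.06448×10^8 km.
By Kepler's third law the transfer-orbit period is T = 2π√(a_t³/μ), so t = T/2 = 2.5576×10^7 s.
Converting: 2.5576×10^7 s ÷ 3.15576×10^7 s/year (365.25 × 86400) = 0.810 years.

t = 0.810 years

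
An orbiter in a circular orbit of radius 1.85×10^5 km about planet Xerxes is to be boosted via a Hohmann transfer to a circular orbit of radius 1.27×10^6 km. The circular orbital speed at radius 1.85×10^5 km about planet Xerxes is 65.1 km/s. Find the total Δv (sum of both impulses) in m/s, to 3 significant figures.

From the circular-orbit relation v² = μ/r at r = 1.85×10^5 km: μ = v²r = (65.1)² × 1.85×10^5 = 7.84032×10^8 km³/s².
The Hohmann ellipse has a_t = (r₁ + r₂)/2 = 7.275×10^5 km.
Circular speed at r₁: v₁ = √(μ/r₁) = √(7.84032×10^8/1.850×10^5) = 65.10 km/s.
Transfer-orbit speed at r₁ (vis-viva): v_p = √[μ(2/r₁ − 1/a_t)] = 86.01 km/s.
First burn Δv₁ = |v_p − v₁| = 20.91 km/s.
Circular speed at r₂: v₂ = √(μ/r₂) = 24.85 km/s.
Transfer-orbit speed at r₂: v_a = √[μ(2/r₂ − 1/a_t)] = 12.53 km/s.
Second burn Δv₂ = |v₂ − v_a| = 12.32 km/s.
Δv = Δv₁ + Δv₂ = 20.91 + 12.32 = 33.23 km/s.

Δv = 33200 m/s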